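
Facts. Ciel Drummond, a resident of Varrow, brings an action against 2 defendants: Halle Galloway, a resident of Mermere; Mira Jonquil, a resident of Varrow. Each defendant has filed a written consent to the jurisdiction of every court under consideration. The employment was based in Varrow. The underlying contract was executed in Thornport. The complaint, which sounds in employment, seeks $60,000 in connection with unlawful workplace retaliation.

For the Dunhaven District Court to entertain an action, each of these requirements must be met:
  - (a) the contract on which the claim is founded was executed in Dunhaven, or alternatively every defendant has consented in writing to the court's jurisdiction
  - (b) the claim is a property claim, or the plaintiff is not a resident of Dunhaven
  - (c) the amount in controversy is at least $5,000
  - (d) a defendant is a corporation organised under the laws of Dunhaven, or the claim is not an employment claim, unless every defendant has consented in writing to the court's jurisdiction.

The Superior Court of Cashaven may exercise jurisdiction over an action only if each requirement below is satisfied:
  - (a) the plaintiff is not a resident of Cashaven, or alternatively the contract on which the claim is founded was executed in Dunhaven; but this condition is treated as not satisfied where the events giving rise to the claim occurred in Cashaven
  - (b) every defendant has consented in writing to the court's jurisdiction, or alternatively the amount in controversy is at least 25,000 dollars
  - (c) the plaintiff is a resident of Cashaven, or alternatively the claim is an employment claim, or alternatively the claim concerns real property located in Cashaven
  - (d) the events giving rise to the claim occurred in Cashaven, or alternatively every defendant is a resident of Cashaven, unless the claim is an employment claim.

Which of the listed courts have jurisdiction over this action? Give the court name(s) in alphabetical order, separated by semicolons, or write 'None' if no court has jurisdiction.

the Dunhaven District Court; the Superior Court of Cashaven

The Dunhaven District Court:
  (a) Every defendant has filed written consent, so one alternative holds. Satisfied.
  (b) The plaintiff resides in Varrow, which is not Dunhaven — that alternative is enough. Satisfied.
  (c) The amount in controversy is $60,000, which meets the 5,000 dollars floor. Satisfied.
  (d) No defendant is a corporation; the claim is an employment claim — no alternative holds. However, every defendant has filed written consent, so the 'unless' proviso supplies this condition. Condition met.
  → All conditions met; jurisdiction exists.
The Superior Court of Cashaven:
  (a) The plaintiff resides in Varrow, which is not Cashaven — that alternative is enough. And the carve-out is inapplicable — the operative events occurred in Varrow, not Cashaven. Met.
  (b) Every defendant has filed written consent — that alternative is enough. Condition met.
  (c) The claim is an employment claim — that alternative is enough. Met.
  (d) The operative events occurred in Varrow, not Cashaven; the defendants reside as follows — Halle Galloway in Mermere, Mira Jonquil in Varrow — not all in Cashaven — every alternative fails. The proviso rescues it, though: the claim is an employment claim. Condition met.
  → Every requirement is satisfied — jurisdiction.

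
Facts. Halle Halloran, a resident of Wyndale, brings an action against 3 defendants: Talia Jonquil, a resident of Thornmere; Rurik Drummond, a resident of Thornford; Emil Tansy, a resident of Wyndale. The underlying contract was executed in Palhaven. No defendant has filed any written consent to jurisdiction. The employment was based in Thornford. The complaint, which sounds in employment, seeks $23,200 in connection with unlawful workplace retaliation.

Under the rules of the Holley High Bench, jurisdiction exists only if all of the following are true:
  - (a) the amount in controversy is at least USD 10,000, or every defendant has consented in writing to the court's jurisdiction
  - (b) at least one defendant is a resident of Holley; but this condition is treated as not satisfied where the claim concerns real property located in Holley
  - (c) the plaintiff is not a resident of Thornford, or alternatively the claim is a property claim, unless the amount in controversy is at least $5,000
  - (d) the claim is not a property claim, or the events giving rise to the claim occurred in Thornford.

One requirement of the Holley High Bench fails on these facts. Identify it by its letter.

(b)

The Holley High Bench:
  (a) The amount in controversy is 23,200 dollars, which meets the 10,000 dollars floor — that alternative is enough. Met.
  (b) No defendant resides in Holley (they reside in Thornmere, Thornford, Wyndale). Condition not met.
  (c) The plaintiff resides in Wyndale, which is not Thornford, so one alternative holds. Met.
  (d) The claim is an employment claim, not a property claim, so one alternative holds. Satisfied.
Only condition (b) fails.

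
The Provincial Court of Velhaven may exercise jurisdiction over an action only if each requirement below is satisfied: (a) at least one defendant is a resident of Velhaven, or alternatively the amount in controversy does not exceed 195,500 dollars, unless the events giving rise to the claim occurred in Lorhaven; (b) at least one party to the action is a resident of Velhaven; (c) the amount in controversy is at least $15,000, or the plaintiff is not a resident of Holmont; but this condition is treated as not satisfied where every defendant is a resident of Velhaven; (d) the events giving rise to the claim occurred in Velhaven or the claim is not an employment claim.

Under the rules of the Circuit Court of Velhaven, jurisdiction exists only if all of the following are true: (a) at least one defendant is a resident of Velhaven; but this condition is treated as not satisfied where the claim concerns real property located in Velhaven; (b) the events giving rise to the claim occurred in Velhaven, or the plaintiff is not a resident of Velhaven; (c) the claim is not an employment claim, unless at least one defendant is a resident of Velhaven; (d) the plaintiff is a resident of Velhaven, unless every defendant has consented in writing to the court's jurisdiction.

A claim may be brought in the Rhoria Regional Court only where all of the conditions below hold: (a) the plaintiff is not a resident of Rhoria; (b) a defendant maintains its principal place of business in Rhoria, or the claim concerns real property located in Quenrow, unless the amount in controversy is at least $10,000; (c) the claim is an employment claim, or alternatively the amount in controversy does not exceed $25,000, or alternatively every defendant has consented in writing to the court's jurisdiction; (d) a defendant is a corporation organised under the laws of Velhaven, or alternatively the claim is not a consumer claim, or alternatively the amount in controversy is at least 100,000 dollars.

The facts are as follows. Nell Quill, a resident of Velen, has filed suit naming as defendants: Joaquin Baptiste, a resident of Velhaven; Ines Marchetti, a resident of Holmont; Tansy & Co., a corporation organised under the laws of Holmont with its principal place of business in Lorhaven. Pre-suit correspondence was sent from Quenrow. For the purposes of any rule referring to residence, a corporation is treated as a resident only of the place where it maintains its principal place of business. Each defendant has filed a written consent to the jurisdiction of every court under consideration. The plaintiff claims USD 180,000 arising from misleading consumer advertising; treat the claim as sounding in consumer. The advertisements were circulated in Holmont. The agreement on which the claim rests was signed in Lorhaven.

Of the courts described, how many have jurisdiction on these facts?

The Provincial Court of Velhaven:
  (a) Joaquin Baptiste resides in Velhaven, which satisfies one of the alternatives. Met.
  (b) Joaquin Baptiste resides in Velhaven. Met.
  (c) The amount in controversy is 180,000 dollars, which meets the USD 15,000 floor, so one alternative holds. And the carve-out is inapplicable — the defendants reside as follows — Joaquin Baptiste in Velhaven, Ines Marchetti in Holmont, Tansy & Co. in Lorhaven — not all in Velhaven. Condition met.
  (d) The claim is a consumer claim, not an employment claim — that alternative is enough. Met.
  → Every requirement is satisfied — jurisdiction.
The Circuit Court of Velhaven:
  (a) Joaquin Baptiste resides in Velhaven. The exception is not triggered, since the claim does not concern real property. Met.
  (b) The plaintiff resides in Velen, which is not Velhaven, so one alternative holds. Satisfied.
  (c) The claim is a consumer claim, not an employment claim. Condition met.
  (d) The plaintiff resides in Velen, not Velhaven. But every defendant has filed written consent, and the 'unless' clause therefore excuses the requirement. Satisfied.
  → Jurisdiction lies.
The Rhoria Regional Court:
  (a) The plaintiff resides in Velen, which is not Rhoria. Satisfied.
  (b) The corporate defendant(s) have their principal place of business in Lorhaven, not Rhoria; the claim does not concern real property — no alternative holds. But the amount in controversy is $180,000, which meets the 10,000 dollars floor, and the 'unless' clause therefore excuses the requirement. Satisfied.
  (c) Every defendant has filed written consent, which satisfies one of the alternatives. Met.
  (d) The amount in controversy is $180,000, which meets the USD 100,000 floor — that alternative is enough. Satisfied.
  → Every requirement is satisfied — jurisdiction.
Courts with jurisdiction: the Provincial Court of Velhaven, the Circuit Court of Velhaven, the Rhoria Regional Court — 3 in total.

3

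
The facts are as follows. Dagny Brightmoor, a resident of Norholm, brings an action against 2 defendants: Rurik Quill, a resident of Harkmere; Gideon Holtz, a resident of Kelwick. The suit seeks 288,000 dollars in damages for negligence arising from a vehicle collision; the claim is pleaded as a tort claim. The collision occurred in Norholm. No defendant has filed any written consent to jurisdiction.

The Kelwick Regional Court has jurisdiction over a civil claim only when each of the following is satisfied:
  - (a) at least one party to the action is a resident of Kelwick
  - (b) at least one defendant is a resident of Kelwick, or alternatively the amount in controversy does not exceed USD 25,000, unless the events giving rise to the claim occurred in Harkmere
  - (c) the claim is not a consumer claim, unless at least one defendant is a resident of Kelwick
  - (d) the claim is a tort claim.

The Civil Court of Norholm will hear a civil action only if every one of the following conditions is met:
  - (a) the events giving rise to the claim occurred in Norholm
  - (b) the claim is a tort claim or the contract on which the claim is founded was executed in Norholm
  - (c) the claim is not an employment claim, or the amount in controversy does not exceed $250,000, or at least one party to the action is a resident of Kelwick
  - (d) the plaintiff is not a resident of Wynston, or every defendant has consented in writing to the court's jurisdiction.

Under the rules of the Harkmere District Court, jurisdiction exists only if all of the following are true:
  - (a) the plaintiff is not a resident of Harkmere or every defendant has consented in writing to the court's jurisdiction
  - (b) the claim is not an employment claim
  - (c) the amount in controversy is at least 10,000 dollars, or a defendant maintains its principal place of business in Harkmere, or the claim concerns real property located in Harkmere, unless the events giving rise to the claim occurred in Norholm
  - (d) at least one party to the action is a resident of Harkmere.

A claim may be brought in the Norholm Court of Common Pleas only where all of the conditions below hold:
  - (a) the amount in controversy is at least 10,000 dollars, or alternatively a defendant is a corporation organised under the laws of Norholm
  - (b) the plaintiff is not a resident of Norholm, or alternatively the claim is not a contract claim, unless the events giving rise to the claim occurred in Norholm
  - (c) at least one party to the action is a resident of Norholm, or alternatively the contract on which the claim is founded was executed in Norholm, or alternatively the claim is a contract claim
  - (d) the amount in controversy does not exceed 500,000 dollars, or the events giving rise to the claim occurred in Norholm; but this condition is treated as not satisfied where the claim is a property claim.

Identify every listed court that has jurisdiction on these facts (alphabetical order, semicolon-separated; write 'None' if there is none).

The Kelwick Regional Court:
  (a) Gideon Holtz resides in Kelwick. Satisfied.
  (b) Gideon Holtz resides in Kelwick, so one alternative holds. Condition met.
  (c) The claim is a tort claim, not a consumer claim. Satisfied.
  (d) The claim is a tort claim. Met.
  → The court has jurisdiction.
The Civil Court of Norholm:
  (a) The operative events occurred in Norholm. Satisfied.
  (b) The claim is a tort claim, so one alternative holds. Met.
  (c) The claim is a tort claim, not an employment claim, so one alternative holds. Condition met.
  (d) The plaintiff resides in Norholm, which is not Wynston, so one alternative holds. Satisfied.
  → Every requirement is satisfied — jurisdiction.
The Harkmere District Court:
  (a) The plaintiff resides in Norholm, which is not Harkmere, so one alternative holds. Condition met.
  (b) The claim is a tort claim, not an employment claim. Met.
  (c) The amount in controversy is USD 288,000, which meets the $10,000 floor, which satisfies one of the alternatives. Condition met.
  (d) Rurik Quill resides in Harkmere. Met.
  → Jurisdiction lies.
The Norholm Court of Common Pleas:
  (a) The amount in controversy is 288,000 dollars, which meets the $10,000 floor, so one alternative holds. Met.
  (b) The claim is a tort claim, not a contract claim, so one alternative holds. Met.
  (c) Dagny Brightmoor resides in Norholm, so this disjunct is met. Met.
  (d) The amount in controversy is $288,000, within the $500,000 ceiling, so one alternative holds. The carve-out does not apply: the claim is a tort claim, not a property claim. Satisfied.
  → All conditions met; jurisdiction exists.

the Civil Court of Norholm; the Harkmere District Court; the Kelwick Regional Court; the Norholm Court of Common Pleas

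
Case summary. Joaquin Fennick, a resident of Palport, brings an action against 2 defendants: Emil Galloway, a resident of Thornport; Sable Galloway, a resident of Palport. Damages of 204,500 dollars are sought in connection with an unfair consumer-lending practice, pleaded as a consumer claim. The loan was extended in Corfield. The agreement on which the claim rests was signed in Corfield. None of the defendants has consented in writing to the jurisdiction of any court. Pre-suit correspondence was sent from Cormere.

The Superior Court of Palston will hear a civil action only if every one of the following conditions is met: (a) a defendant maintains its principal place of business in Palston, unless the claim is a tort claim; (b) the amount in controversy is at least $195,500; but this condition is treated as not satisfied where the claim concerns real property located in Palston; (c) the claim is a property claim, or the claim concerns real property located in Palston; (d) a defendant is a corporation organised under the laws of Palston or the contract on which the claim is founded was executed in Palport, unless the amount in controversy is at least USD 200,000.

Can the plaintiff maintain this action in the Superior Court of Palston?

The Superior Court of Palston:
  (a) No defendant is a corporation. Nor does the 'unless' clause help: the claim is a consumer claim, not a tort claim. Condition not met.
  (b) The amount in controversy is 204,500 dollars, which meets the $195,500 floor. And the carve-out is inapplicable — the claim does not concern real property. Satisfied.
  (c) The claim is a consumer claim, not a property claim; the claim does not concern real property — none of the alternatives is met. Not satisfied.
  (d) No defendant is a corporation; the contract was executed in Corfield, not Palport — no alternative holds. But the amount in controversy is USD 204,500, which meets the $200,000 floor, and the 'unless' clause therefore excuses the requirement. Condition met.
  → At least one condition fails; no jurisdiction.

No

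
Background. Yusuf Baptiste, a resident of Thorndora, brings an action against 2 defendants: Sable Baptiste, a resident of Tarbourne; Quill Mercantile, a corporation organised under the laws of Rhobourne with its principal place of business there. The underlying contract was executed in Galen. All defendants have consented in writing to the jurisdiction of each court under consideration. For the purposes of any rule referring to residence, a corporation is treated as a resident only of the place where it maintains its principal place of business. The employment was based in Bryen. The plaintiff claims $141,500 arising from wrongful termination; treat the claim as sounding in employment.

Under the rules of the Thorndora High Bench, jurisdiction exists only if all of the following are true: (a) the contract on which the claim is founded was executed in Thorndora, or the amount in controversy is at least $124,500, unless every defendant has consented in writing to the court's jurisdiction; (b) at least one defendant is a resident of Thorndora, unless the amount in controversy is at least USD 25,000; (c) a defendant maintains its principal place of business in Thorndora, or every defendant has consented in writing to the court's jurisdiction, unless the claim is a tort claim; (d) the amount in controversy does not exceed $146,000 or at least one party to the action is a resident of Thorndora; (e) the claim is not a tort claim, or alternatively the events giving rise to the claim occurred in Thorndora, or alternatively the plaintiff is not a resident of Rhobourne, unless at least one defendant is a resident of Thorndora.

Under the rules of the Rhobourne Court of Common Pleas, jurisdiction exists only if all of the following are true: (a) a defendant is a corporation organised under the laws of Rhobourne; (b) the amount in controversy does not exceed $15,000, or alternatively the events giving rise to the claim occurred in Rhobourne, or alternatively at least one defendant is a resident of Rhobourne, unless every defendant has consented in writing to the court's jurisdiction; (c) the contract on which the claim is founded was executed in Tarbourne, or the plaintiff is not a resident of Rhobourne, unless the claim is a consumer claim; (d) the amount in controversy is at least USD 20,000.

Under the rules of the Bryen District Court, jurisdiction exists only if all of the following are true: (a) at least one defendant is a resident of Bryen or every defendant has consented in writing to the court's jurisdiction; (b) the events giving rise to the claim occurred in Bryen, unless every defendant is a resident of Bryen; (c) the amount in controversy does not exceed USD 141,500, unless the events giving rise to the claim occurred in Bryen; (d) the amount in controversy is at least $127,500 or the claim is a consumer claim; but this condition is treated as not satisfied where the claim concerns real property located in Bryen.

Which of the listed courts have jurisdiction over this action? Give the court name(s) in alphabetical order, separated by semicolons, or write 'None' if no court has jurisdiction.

The Thorndora High Bench:
  (a) The amount in controversy is 141,500 dollars, which meets the 124,500 dollars floor — that alternative is enough. Condition met.
  (b) No defendant resides in Thorndora (they reside in Tarbourne, Rhobourne). But the amount in controversy is 141,500 dollars, which meets the 25,000 dollars floor, and the 'unless' clause therefore excuses the requirement. Met.
  (c) Every defendant has filed written consent, so one alternative holds. Met.
  (d) The amount in controversy is 141,500 dollars, within the 146,000 dollars ceiling, so this disjunct is met. Met.
  (e) The claim is an employment claim, not a tort claim — that alternative is enough. Satisfied.
  → All conditions met; jurisdiction exists.
The Rhobourne Court of Common Pleas:
  (a) Quill Mercantile is organised under the laws of Rhobourne. Condition met.
  (b) Quill Mercantile resides in Rhobourne, which satisfies one of the alternatives. Met.
  (c) The plaintiff resides in Thorndora, which is not Rhobourne, which satisfies one of the alternatives. Satisfied.
  (d) The amount in controversy is $141,500, which meets the 20,000 dollars floor. Condition met.
  → Jurisdiction lies.
The Bryen District Court:
  (a) Every defendant has filed written consent, so this disjunct is met. Condition met.
  (b) The operative events occurred in Bryen. Met.
  (c) The amount in controversy is 141,500 dollars, within the USD 141,500 ceiling. Met.
  (d) The amount in controversy is USD 141,500, which meets the USD 127,500 floor, so this disjunct is met. And the carve-out is inapplicable — the claim does not concern real property. Satisfied.
  → Jurisdiction lies.

the Bryen District Court; the Rhobourne Court of Common Pleas; the Thorndora High Bench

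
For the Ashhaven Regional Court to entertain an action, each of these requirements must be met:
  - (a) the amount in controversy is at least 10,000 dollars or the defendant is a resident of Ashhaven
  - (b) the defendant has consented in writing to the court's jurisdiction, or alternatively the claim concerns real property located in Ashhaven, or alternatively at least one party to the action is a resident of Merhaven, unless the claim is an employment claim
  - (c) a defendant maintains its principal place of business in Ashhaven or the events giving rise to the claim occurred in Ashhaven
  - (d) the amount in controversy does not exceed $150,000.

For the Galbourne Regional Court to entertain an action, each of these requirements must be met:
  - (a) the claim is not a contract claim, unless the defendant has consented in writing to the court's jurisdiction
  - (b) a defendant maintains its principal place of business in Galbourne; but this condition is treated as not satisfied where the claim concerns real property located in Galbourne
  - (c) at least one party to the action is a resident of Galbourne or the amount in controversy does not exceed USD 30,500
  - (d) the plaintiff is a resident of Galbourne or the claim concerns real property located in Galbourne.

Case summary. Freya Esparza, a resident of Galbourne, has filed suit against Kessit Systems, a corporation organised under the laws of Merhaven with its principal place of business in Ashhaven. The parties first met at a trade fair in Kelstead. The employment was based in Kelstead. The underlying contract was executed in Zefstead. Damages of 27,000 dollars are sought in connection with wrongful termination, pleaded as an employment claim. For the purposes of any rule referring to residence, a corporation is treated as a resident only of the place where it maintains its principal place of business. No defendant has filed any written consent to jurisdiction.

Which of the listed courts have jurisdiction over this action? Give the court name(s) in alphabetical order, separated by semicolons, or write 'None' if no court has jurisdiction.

The Ashhaven Regional Court:
  (a) The amount in controversy is 27,000 dollars, which meets the 10,000 dollars floor, so one alternative holds. Met.
  (b) No such written consent has been filed; the claim does not concern real property; no party resides in Merhaven — every alternative fails. But the claim is an employment claim, and the 'unless' clause therefore excuses the requirement. Satisfied.
  (c) Kessit Systems has its principal place of business in Ashhaven, which satisfies one of the alternatives. Met.
  (d) The amount in controversy is $27,000, within the USD 150,000 ceiling. Met.
  → All conditions met; jurisdiction exists.
The Galbourne Regional Court:
  (a) The claim is an employment claim, not a contract claim. Condition met.
  (b) The corporate defendant(s) have their principal place of business in Ashhaven, not Galbourne. Not met.
  (c) Freya Esparza resides in Galbourne, so one alternative holds. Condition met.
  (d) The plaintiff resides in Galbourne, so this disjunct is met. Condition met.
  → Not every requirement is met — no jurisdiction.

the Ashhaven Regional Court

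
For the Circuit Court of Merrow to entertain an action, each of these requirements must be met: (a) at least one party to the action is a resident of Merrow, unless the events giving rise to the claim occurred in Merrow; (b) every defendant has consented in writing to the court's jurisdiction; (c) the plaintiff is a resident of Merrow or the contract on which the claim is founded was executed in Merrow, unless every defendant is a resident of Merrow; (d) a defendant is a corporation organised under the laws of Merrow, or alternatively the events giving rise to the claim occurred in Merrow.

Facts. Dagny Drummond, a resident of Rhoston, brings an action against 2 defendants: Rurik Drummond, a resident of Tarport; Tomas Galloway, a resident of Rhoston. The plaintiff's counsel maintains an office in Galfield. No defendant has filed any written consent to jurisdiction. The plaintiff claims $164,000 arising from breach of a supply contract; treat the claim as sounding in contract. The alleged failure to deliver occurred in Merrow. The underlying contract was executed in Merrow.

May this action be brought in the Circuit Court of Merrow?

The Circuit Court of Merrow:
  (a) No party resides in Merrow. But the operative events occurred in Merrow, and the 'unless' clause therefore excuses the requirement. Met.
  (b) No such written consent has been filed. Condition not met.
  (c) The contract was executed in Merrow, which satisfies one of the alternatives. Condition met.
  (d) The operative events occurred in Merrow, which satisfies one of the alternatives. Satisfied.
  → The court lacks jurisdiction.

No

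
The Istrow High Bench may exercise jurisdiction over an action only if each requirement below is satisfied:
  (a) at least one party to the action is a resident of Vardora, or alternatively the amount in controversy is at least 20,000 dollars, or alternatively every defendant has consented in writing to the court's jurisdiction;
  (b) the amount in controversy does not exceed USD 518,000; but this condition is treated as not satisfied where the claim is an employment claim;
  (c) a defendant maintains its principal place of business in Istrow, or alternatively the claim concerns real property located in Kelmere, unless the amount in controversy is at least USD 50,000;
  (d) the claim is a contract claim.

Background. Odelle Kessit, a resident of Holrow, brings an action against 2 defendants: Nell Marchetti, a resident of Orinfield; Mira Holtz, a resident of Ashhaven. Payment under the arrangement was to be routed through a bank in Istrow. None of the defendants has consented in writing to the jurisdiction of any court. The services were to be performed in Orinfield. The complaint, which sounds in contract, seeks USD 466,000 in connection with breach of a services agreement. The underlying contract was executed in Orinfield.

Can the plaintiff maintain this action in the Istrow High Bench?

The Istrow High Bench:
  (a) The amount in controversy is 466,000 dollars, which meets the 20,000 dollars floor, which satisfies one of the alternatives. Condition met.
  (b) The amount in controversy is USD 466,000, within the 518,000 dollars ceiling. The exception is not triggered, since the claim is a contract claim, not an employment claim. Condition met.
  (c) No defendant is a corporation; the claim does not concern real property — every alternative fails. The proviso rescues it, though: the amount in controversy is USD 466,000, which meets the USD 50,000 floor. Met.
  (d) The claim is a contract claim. Satisfied.
  → Jurisdiction lies.

Yes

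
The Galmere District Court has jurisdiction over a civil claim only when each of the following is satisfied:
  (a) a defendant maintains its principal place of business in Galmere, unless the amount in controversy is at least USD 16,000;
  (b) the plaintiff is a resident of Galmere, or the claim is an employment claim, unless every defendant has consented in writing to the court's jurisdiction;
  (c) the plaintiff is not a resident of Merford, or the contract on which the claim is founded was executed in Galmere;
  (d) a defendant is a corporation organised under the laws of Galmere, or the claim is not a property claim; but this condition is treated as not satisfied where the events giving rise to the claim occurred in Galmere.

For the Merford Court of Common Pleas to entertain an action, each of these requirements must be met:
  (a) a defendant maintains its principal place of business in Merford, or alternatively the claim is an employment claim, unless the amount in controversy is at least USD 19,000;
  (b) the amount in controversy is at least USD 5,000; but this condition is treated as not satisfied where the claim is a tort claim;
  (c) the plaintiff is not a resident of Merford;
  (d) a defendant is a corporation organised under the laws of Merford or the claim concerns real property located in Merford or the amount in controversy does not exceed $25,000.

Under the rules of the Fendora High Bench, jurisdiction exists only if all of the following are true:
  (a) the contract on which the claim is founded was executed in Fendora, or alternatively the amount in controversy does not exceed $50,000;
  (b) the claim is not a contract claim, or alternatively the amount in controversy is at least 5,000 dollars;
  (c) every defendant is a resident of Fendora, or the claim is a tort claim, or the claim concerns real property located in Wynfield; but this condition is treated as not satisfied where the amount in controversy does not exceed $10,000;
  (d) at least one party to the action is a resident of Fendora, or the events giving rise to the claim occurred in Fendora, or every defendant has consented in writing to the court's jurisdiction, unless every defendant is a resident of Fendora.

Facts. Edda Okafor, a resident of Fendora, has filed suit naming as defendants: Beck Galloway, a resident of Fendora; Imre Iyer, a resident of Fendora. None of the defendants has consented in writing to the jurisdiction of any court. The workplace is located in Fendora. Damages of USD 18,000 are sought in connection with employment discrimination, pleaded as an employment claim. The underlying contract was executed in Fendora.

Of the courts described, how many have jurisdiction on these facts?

The Galmere District Court:
  (a) No defendant is a corporation. The proviso rescues it, though: the amount in controversy is USD 18,000, which meets the USD 16,000 floor. Met.
  (b) The claim is an employment claim, so one alternative holds. Satisfied.
  (c) The plaintiff resides in Fendora, which is not Merford — that alternative is enough. Met.
  (d) The claim is an employment claim, not a property claim, so one alternative holds. And the carve-out is inapplicable — the operative events occurred in Fendora, not Galmere. Condition met.
  → All conditions met; jurisdiction exists.
The Merford Court of Common Pleas:
  (a) The claim is an employment claim, so this disjunct is met. Met.
  (b) The amount in controversy is $18,000, which meets the 5,000 dollars floor. The carve-out does not apply: the claim is an employment claim, not a tort claim. Condition met.
  (c) The plaintiff resides in Fendora, which is not Merford. Satisfied.
  (d) The amount in controversy is 18,000 dollars, within the 25,000 dollars ceiling, so this disjunct is met. Satisfied.
  → All conditions met; jurisdiction exists.
The Fendora High Bench:
  (a) The contract was executed in Fendora, so this disjunct is met. Met.
  (b) The claim is an employment claim, not a contract claim, so this disjunct is met. Condition met.
  (c) The defendants reside as follows — Beck Galloway in Fendora, Imre Iyer in Fendora — all in Fendora — that alternative is enough. The exception is not triggered, since the amount in controversy is 18,000 dollars, above the USD 10,000 ceiling. Condition met.
  (d) Edda Okafor resides in Fendora, so one alternative holds. Condition met.
  → Jurisdiction lies.
Courts with jurisdiction: the Galmere District Court, the Merford Court of Common Pleas, the Fendora High Bench — 3 in total.

3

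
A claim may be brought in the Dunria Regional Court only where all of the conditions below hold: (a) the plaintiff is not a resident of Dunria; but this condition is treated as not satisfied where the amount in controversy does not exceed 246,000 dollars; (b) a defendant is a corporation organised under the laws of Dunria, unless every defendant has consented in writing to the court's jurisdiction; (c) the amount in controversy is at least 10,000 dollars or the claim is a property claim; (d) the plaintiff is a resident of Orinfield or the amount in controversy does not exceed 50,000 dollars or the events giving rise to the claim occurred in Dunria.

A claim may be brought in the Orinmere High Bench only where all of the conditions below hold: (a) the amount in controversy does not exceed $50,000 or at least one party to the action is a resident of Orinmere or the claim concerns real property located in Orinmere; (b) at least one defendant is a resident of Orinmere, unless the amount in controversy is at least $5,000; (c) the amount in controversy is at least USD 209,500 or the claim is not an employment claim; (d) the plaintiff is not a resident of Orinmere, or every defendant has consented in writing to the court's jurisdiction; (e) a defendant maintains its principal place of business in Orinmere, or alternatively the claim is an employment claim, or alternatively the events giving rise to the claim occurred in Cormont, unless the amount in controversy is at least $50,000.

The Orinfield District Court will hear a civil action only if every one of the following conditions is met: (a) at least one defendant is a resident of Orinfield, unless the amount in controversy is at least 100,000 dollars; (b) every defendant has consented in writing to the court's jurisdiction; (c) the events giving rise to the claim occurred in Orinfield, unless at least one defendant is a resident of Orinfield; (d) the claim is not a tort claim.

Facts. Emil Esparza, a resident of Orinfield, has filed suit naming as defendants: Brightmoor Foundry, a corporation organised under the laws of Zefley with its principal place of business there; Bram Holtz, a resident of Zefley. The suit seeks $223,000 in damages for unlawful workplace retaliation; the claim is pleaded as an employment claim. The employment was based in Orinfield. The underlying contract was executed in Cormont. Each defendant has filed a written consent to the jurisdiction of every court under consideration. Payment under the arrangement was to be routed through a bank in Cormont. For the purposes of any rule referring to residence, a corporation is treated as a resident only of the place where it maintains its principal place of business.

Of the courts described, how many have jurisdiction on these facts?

The Dunria Regional Court:
  (a) The plaintiff resides in Orinfield, which is not Dunria. But the amount in controversy is USD 223,000, within the USD 246,000 ceiling, triggering the carve-out and defeating this condition. Not satisfied.
  (b) The corporate defendant(s) are organised in Zefley, not Dunria. But every defendant has filed written consent, and the 'unless' clause therefore excuses the requirement. Condition met.
  (c) The amount in controversy is USD 223,000, which meets the 10,000 dollars floor, which satisfies one of the alternatives. Met.
  (d) The plaintiff resides in Orinfield, so one alternative holds. Met.
  → At least one condition fails; no jurisdiction.
The Orinmere High Bench:
  (a) The amount in controversy is $223,000, above the 50,000 dollars ceiling; no party resides in Orinmere; the claim does not concern real property — no alternative holds. Condition not met.
  (b) No defendant resides in Orinmere (they reside in Zefley, Zefley). But the amount in controversy is USD 223,000, which meets the $5,000 floor, and the 'unless' clause therefore excuses the requirement. Condition met.
  (c) The amount in controversy is $223,000, which meets the USD 209,500 floor, so this disjunct is met. Condition met.
  (d) The plaintiff resides in Orinfield, which is not Orinmere, so one alternative holds. Condition met.
  (e) The claim is an employment claim, which satisfies one of the alternatives. Met.
  → At least one condition fails; no jurisdiction.
The Orinfield District Court:
  (a) No defendant resides in Orinfield (they reside in Zefley, Zefley). However, the amount in controversy is USD 223,000, which meets the 100,000 dollars floor, so the 'unless' proviso supplies this condition. Met.
  (b) Every defendant has filed written consent. Satisfied.
  (c) The operative events occurred in Orinfield. Met.
  (d) The claim is an employment claim, not a tort claim. Condition met.
  → The court has jurisdiction.
Courts with jurisdiction: the Orinfield District Court — 1 in total.

1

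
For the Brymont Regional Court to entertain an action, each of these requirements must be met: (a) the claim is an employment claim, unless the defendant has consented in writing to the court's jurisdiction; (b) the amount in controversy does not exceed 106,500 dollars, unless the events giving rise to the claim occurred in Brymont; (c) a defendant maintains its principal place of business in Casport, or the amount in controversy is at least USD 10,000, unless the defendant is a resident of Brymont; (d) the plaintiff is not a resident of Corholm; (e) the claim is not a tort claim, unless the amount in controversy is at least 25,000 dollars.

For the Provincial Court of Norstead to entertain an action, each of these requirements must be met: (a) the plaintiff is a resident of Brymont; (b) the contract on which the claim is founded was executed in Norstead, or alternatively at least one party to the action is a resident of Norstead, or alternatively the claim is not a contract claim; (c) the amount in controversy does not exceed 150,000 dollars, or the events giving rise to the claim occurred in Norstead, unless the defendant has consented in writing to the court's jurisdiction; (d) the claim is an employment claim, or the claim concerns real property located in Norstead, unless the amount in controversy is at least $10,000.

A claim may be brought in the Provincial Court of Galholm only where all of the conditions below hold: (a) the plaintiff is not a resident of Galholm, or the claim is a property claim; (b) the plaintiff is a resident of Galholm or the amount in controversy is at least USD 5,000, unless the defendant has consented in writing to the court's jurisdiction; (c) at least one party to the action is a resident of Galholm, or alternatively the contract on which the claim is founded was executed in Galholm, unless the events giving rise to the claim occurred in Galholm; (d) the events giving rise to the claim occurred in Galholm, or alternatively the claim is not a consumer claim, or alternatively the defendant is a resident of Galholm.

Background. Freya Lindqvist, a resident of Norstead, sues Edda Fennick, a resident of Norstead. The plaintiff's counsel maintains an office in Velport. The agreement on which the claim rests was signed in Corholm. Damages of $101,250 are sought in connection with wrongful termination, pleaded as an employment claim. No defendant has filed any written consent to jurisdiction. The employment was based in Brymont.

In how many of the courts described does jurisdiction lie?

The Brymont Regional Court:
  (a) The claim is an employment claim. Satisfied.
  (b) The amount in controversy is 101,250 dollars, within the USD 106,500 ceiling. Satisfied.
  (c) The amount in controversy is USD 101,250, which meets the 10,000 dollars floor — that alternative is enough. Condition met.
  (d) The plaintiff resides in Norstead, which is not Corholm. Satisfied.
  (e) The claim is an employment claim, not a tort claim. Condition met.
  → The court has jurisdiction.
The Provincial Court of Norstead:
  (a) The plaintiff resides in Norstead, not Brymont. Condition not met.
  (b) Freya Lindqvist resides in Norstead, so one alternative holds. Satisfied.
  (c) The amount in controversy is 101,250 dollars, within the 150,000 dollars ceiling — that alternative is enough. Condition met.
  (d) The claim is an employment claim, which satisfies one of the alternatives. Met.
  → The court lacks jurisdiction.
The Provincial Court of Galholm:
  (a) The plaintiff resides in Norstead, which is not Galholm, so one alternative holds. Condition met.
  (b) The amount in controversy is USD 101,250, which meets the USD 5,000 floor, so one alternative holds. Met.
  (c) No party resides in Galholm; the contract was executed in Corholm, not Galholm — no alternative holds. And the operative events occurred in Brymont, not Galholm, so the proviso does not save it. Condition not met.
  (d) The claim is an employment claim, not a consumer claim, so one alternative holds. Condition met.
  → The court lacks jurisdiction.
Courts with jurisdiction: the Brymont Regional Court — 1 in total.

1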